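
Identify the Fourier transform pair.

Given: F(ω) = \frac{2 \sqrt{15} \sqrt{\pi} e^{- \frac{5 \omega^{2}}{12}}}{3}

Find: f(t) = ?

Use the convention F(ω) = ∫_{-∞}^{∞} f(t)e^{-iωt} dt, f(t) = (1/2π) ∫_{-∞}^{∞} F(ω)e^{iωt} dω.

f(t) = 2 e^{- \frac{3 t^{2}}{5}}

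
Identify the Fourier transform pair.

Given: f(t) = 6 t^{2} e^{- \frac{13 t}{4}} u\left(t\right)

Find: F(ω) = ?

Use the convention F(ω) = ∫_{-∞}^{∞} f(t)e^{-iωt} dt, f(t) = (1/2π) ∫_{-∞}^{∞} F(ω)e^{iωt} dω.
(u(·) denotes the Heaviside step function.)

F(ω) = \frac{768}{\left(4 i \omega + 13\right)^{3}}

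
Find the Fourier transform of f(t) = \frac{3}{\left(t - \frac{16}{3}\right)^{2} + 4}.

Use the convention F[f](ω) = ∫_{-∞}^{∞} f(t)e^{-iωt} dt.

F(ω) = \frac{3 \pi e^{- \frac{16 i \omega}{3} - 2 \left|{\omega}\right|}}{2}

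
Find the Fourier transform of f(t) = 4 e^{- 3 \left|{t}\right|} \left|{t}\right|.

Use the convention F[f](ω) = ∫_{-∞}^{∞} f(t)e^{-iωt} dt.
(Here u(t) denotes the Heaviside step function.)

F(ω) = \frac{8 \left(9 - \omega^{2}\right)}{\left(\omega^{2} + 9\right)^{2}}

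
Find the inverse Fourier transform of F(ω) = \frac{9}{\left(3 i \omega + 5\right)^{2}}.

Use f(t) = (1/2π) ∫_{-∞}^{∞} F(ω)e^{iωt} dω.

f(t) = t e^{- \frac{5 t}{3}} u\left(t\right)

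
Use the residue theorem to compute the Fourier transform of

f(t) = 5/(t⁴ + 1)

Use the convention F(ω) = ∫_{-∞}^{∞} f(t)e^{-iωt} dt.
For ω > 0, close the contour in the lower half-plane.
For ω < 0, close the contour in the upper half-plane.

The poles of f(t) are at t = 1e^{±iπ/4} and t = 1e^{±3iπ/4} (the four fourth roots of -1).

Let g(z) = f(z)e^{-iωz}; for large |z| the factor e^{-iωz} decays in the lower half-plane when ω > 0 and in the upper half-plane when ω < 0.

Case ω > 0 (lower half-plane, clockwise contour ⇒ F(ω) = -2πi·ΣRes):
  Res_{z = - \frac{\sqrt{2}}{2} - \frac{\sqrt{2} i}{2}} g(z) = \frac{5 \sqrt{2} i \left(1 - i\right) e^{\frac{\sqrt{2} \omega \left(-1 + i\right)}{2}}}{8}
  Res_{z = \frac{\sqrt{2}}{2} - \frac{\sqrt{2} i}{2}} g(z) = \frac{5 \sqrt{2} i \left(1 + i\right) e^{- \frac{\sqrt{2} \omega \left(1 + i\right)}{2}}}{8}
  F(ω) = -2πi·ΣRes = \frac{5 \sqrt{2} \pi \left(1 - i\right) \left(e^{\sqrt{2} i \omega} + i\right) e^{- \frac{\sqrt{2} \omega \left(1 + i\right)}{2}}}{4} = 5 \pi e^{- \frac{\sqrt{2} \omega}{2}} \sin{\left(\frac{\sqrt{2} \omega}{2} + \frac{\pi}{4} \right)}

Case ω < 0 (upper half-plane, counterclockwise contour ⇒ F(ω) = +2πi·ΣRes):
  Res_{z = \frac{\sqrt{2}}{2} + \frac{\sqrt{2} i}{2}} g(z) = \frac{5 \sqrt{2} i \left(-1 + i\right) e^{\frac{\sqrt{2} \omega \left(1 - i\right)}{2}}}{8}
  Res_{z = - \frac{\sqrt{2}}{2} + \frac{\sqrt{2} i}{2}} g(z) = \frac{5 \sqrt{2} \left(1 - i\right) e^{\frac{\sqrt{2} \omega \left(1 + i\right)}{2}}}{8}
  F(ω) = 2πi·ΣRes = - \frac{5 \sqrt{2} i \pi \left(i \left(1 - i\right) e^{\frac{\sqrt{2} \omega \left(1 - i\right)}{2}} - \left(1 - i\right) e^{\frac{\sqrt{2} \omega \left(1 + i\right)}{2}}\right)}{4} = 5 \pi e^{\frac{\sqrt{2} \omega}{2}} \cos{\left(\frac{\sqrt{2} \omega}{2} + \frac{\pi}{4} \right)}

Both cases combine into a single formula in |ω|:

F(ω) = 5 \pi e^{- \frac{\sqrt{2} \left|{\omega}\right|}{2}} \sin{\left(\frac{\sqrt{2} \left|{\omega}\right|}{2} + \frac{\pi}{4} \right)}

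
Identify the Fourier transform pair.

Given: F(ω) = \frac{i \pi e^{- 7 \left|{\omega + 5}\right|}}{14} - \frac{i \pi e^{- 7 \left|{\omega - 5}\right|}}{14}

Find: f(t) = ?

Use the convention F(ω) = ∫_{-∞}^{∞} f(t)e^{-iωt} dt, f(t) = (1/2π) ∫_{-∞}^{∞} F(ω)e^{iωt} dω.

f(t) = \frac{\sin{\left(5 t \right)}}{t^{2} + 49}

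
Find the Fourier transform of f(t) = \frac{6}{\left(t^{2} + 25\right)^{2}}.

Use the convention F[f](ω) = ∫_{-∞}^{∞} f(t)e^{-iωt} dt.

F(ω) = \frac{3 \pi \left(5 \left|{\omega}\right| + 1\right) e^{- 5 \left|{\omega}\right|}}{125}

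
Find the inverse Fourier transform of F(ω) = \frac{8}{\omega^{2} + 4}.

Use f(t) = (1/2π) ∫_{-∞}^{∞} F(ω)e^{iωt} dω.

f(t) = 2 e^{- 2 \left|{t}\right|}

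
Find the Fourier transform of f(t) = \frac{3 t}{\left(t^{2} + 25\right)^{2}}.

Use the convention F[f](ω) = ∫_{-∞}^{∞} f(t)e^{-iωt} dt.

F(ω) = - \frac{3 i \pi \omega e^{- 5 \left|{\omega}\right|}}{10}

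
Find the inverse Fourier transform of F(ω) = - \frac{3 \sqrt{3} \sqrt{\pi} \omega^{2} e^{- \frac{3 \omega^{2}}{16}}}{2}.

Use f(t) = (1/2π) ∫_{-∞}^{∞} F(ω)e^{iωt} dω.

f(t) = 4 \left(\frac{16 t^{2}}{3} - 2\right) e^{- \frac{4 t^{2}}{3}}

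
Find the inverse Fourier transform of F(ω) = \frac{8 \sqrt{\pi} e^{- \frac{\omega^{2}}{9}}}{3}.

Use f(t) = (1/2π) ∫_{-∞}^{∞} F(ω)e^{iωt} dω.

f(t) = 4 e^{- \frac{9 t^{2}}{4}}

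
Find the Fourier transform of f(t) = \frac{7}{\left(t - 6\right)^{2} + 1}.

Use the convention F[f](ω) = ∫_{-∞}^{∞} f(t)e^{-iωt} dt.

F(ω) = 7 \pi e^{- 6 i \omega - \left|{\omega}\right|}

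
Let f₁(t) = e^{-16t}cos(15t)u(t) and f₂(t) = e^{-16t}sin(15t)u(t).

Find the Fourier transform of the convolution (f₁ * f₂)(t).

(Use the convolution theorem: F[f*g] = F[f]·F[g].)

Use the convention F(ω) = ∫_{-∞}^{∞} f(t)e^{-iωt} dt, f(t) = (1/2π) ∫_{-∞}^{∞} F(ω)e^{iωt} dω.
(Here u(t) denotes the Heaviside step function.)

F[f₁*f₂](ω) = \frac{15 \left(i \omega + 16\right)}{\left(\left(i \omega + 16\right)^{2} + 225\right)^{2}}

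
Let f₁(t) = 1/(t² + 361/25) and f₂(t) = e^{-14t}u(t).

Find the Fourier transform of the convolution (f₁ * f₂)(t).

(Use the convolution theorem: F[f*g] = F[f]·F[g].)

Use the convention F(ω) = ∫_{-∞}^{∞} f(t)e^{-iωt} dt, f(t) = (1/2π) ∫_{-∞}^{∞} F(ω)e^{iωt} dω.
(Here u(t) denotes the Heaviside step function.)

F[f₁*f₂](ω) = \frac{5 \pi e^{- \frac{19 \left|{\omega}\right|}{5}}}{19 \left(i \omega + 14\right)}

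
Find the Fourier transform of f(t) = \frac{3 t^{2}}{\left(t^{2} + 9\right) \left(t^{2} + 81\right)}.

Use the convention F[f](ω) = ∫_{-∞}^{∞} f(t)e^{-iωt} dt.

F(ω) = \frac{\pi \left(3 - e^{6 \left|{\omega}\right|}\right) e^{- 9 \left|{\omega}\right|}}{8}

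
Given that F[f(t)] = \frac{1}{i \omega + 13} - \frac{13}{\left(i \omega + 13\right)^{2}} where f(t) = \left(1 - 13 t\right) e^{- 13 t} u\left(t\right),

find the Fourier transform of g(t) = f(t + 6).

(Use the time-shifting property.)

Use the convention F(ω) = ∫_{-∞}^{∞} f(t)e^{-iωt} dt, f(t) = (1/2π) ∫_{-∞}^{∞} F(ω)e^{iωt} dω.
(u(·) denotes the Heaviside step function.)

F[g](ω) = \frac{i \omega e^{6 i \omega}}{- \omega^{2} + 26 i \omega + 169}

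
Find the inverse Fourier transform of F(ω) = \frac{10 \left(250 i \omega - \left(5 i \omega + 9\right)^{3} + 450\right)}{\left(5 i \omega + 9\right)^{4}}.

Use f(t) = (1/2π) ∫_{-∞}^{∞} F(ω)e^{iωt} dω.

f(t) = 2 \left(t^{2} - 1\right) e^{- \frac{9 t}{5}} u\left(t\right)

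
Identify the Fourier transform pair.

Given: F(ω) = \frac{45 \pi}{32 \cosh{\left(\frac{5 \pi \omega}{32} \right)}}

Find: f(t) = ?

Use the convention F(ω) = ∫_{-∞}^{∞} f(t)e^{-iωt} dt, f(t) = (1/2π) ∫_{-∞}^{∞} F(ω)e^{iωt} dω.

f(t) = \frac{9}{e^{\frac{16 t}{5}} + e^{- \frac{16 t}{5}}}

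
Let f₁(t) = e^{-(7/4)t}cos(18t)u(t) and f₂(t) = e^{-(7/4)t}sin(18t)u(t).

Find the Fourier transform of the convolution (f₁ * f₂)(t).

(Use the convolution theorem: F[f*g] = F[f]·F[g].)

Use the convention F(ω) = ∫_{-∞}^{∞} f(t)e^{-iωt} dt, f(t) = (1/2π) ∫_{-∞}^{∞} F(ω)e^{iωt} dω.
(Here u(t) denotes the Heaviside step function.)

F[f₁*f₂](ω) = \frac{1152 \left(4 i \omega + 7\right)}{\left(\left(4 i \omega + 7\right)^{2} + 5184\right)^{2}}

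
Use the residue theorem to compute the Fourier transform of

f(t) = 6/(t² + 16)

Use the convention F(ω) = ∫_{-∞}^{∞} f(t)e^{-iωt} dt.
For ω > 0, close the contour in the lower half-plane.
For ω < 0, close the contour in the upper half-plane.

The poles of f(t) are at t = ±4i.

Let g(z) = f(z)e^{-iωz}; for large |z| the factor e^{-iωz} decays in the lower half-plane when ω > 0 and in the upper half-plane when ω < 0.

Case ω > 0 (lower half-plane, clockwise contour ⇒ F(ω) = -2πi·ΣRes):
  Res_{z = - 4 i} g(z) = \frac{3 i e^{- 4 \omega}}{4}
  F(ω) = -2πi·ΣRes = \frac{3 \pi e^{- 4 \omega}}{2}

Case ω < 0 (upper half-plane, counterclockwise contour ⇒ F(ω) = +2πi·ΣRes):
  Res_{z = 4 i} g(z) = - \frac{3 i e^{4 \omega}}{4}
  F(ω) = 2πi·ΣRes = \frac{3 \pi e^{4 \omega}}{2}

Both cases combine into a single formula in |ω|:

F(ω) = \frac{3 \pi e^{- 4 \left|{\omega}\right|}}{2}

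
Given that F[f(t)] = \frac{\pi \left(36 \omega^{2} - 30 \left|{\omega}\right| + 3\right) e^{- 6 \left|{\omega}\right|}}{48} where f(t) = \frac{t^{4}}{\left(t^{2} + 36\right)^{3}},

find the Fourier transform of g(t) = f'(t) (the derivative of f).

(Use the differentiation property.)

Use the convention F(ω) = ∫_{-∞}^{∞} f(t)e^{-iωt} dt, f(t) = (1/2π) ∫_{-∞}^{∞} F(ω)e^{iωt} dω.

F[g](ω) = \frac{i \pi \omega \left(12 \omega^{2} - 10 \left|{\omega}\right| + 1\right) e^{- 6 \left|{\omega}\right|}}{16}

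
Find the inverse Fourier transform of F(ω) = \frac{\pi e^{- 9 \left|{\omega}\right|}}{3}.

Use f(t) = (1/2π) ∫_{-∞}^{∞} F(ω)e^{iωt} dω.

f(t) = \frac{3}{t^{2} + 81}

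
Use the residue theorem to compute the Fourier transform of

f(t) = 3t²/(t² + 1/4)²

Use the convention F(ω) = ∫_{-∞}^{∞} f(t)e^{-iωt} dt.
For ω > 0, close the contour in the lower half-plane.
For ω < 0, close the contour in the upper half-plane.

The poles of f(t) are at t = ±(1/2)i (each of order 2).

Let g(z) = f(z)e^{-iωz}; for large |z| the factor e^{-iωz} decays in the lower half-plane when ω > 0 and in the upper half-plane when ω < 0.

Case ω > 0 (lower half-plane, clockwise contour ⇒ F(ω) = -2πi·ΣRes):
  Res_{z = - \frac{i}{2}} g(z) = \frac{3 i \left(2 - \omega\right) e^{- \frac{\omega}{2}}}{4} (pole of order 2)
  F(ω) = -2πi·ΣRes = \frac{3 \pi \left(2 - \omega\right) e^{- \frac{\omega}{2}}}{2}

Case ω < 0 (upper half-plane, counterclockwise contour ⇒ F(ω) = +2πi·ΣRes):
  Res_{z = \frac{i}{2}} g(z) = \frac{3 i \left(- \omega - 2\right) e^{\frac{\omega}{2}}}{4} (pole of order 2)
  F(ω) = 2πi·ΣRes = \frac{3 \pi \left(\omega + 2\right) e^{\frac{\omega}{2}}}{2}

Both cases combine into a single formula in |ω|:

F(ω) = \frac{3 \pi \left(2 - \left|{\omega}\right|\right) e^{- \frac{\left|{\omega}\right|}{2}}}{2}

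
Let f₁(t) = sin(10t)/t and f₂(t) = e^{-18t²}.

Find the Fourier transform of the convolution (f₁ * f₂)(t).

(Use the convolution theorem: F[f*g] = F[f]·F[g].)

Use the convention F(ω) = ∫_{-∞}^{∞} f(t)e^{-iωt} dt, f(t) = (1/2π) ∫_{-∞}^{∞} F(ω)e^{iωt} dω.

F[f₁*f₂](ω) = \begin{cases} \frac{\sqrt{2} \pi^{\frac{3}{2}} e^{- \frac{\omega^{2}}{72}}}{6} & \text{for}\: \omega > -10 \wedge \omega < 10 \\0 & \text{otherwise} \end{cases}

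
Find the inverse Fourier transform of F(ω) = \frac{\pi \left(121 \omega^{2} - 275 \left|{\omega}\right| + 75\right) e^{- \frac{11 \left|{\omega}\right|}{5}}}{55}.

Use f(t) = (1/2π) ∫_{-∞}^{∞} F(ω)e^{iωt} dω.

f(t) = \frac{8 t^{4}}{\left(t^{2} + \frac{121}{25}\right)^{3}}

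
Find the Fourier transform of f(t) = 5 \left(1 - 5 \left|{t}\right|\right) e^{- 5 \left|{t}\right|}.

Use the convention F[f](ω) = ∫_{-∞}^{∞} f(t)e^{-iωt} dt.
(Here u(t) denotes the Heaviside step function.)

F(ω) = \frac{100 \omega^{2}}{\left(\omega^{2} + 25\right)^{2}}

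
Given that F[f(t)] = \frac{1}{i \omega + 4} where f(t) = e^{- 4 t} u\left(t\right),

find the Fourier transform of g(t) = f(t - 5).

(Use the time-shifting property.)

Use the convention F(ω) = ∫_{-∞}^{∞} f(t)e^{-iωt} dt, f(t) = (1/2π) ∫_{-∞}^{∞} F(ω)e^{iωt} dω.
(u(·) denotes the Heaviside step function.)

F[g](ω) = \frac{e^{- 5 i \omega}}{i \omega + 4}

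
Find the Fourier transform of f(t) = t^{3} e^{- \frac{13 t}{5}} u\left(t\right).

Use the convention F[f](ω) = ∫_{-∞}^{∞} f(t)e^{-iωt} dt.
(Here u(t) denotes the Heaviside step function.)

F(ω) = \frac{3750}{\left(5 i \omega + 13\right)^{4}}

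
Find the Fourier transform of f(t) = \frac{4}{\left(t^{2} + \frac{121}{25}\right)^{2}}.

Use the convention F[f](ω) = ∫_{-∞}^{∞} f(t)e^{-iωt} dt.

F(ω) = \frac{50 \pi \left(11 \left|{\omega}\right| + 5\right) e^{- \frac{11 \left|{\omega}\right|}{5}}}{1331}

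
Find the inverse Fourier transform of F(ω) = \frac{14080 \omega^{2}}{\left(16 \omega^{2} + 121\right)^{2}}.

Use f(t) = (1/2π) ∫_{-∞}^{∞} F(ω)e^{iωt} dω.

f(t) = 5 \left(1 - \frac{11 \left|{t}\right|}{4}\right) e^{- \frac{11 \left|{t}\right|}{4}}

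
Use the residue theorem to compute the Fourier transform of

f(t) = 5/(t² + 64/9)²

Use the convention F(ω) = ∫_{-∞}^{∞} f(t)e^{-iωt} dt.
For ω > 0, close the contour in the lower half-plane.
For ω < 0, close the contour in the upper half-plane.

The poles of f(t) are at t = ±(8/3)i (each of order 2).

Let g(z) = f(z)e^{-iωz}; for large |z| the factor e^{-iωz} decays in the lower half-plane when ω > 0 and in the upper half-plane when ω < 0.

Case ω > 0 (lower half-plane, clockwise contour ⇒ F(ω) = -2πi·ΣRes):
  Res_{z = - \frac{8 i}{3}} g(z) = \frac{45 i \left(8 \omega + 3\right) e^{- \frac{8 \omega}{3}}}{2048} (pole of order 2)
  F(ω) = -2πi·ΣRes = \frac{45 \pi \left(8 \omega + 3\right) e^{- \frac{8 \omega}{3}}}{1024}

Case ω < 0 (upper half-plane, counterclockwise contour ⇒ F(ω) = +2πi·ΣRes):
  Res_{z = \frac{8 i}{3}} g(z) = \frac{45 i \left(8 \omega - 3\right) e^{\frac{8 \omega}{3}}}{2048} (pole of order 2)
  F(ω) = 2πi·ΣRes = \frac{45 \pi \left(3 - 8 \omega\right) e^{\frac{8 \omega}{3}}}{1024}

Both cases combine into a single formula in |ω|:

F(ω) = \frac{45 \pi \left(8 \left|{\omega}\right| + 3\right) e^{- \frac{8 \left|{\omega}\right|}{3}}}{1024}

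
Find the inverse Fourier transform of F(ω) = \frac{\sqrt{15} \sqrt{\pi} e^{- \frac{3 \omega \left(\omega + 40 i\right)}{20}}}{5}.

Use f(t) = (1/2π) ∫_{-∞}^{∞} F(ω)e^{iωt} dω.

f(t) = e^{- \frac{5 \left(t - 6\right)^{2}}{3}}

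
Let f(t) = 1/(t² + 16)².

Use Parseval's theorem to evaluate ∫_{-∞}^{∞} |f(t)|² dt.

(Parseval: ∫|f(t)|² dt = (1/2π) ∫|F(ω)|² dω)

∫|f(t)|² dt = \frac{5 \pi}{262144}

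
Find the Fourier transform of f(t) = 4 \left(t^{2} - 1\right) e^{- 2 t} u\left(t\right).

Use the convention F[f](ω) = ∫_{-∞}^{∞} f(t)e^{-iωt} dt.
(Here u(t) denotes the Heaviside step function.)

F(ω) = \frac{4 \left(2 i \omega - \left(i \omega + 2\right)^{3} + 4\right)}{\left(i \omega + 2\right)^{4}}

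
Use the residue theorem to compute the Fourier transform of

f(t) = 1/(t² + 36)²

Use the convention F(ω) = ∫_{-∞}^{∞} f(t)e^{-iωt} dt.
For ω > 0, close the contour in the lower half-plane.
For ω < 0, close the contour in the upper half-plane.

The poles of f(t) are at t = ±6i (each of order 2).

Let g(z) = f(z)e^{-iωz}; for large |z| the factor e^{-iωz} decays in the lower half-plane when ω > 0 and in the upper half-plane when ω < 0.

Case ω > 0 (lower half-plane, clockwise contour ⇒ F(ω) = -2πi·ΣRes):
  Res_{z = - 6 i} g(z) = \frac{i \left(6 \omega + 1\right) e^{- 6 \omega}}{864} (pole of order 2)
  F(ω) = -2πi·ΣRes = \frac{\pi \left(6 \omega + 1\right) e^{- 6 \omega}}{432}

Case ω < 0 (upper half-plane, counterclockwise contour ⇒ F(ω) = +2πi·ΣRes):
  Res_{z = 6 i} g(z) = \frac{i \left(6 \omega - 1\right) e^{6 \omega}}{864} (pole of order 2)
  F(ω) = 2πi·ΣRes = \frac{\pi \left(1 - 6 \omega\right) e^{6 \omega}}{432}

Both cases combine into a single formula in |ω|:

F(ω) = \frac{\pi \left(6 \left|{\omega}\right| + 1\right) e^{- 6 \left|{\omega}\right|}}{432}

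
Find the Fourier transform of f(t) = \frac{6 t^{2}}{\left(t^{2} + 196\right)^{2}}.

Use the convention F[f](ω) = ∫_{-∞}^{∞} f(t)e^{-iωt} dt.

F(ω) = \frac{3 \pi \left(1 - 14 \left|{\omega}\right|\right) e^{- 14 \left|{\omega}\right|}}{14}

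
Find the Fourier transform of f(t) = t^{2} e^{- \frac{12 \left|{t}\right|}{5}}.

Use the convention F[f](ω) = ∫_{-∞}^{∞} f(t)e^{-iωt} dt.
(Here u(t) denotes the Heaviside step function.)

F(ω) = \frac{18000 \left(48 - 25 \omega^{2}\right)}{\left(25 \omega^{2} + 144\right)^{3}}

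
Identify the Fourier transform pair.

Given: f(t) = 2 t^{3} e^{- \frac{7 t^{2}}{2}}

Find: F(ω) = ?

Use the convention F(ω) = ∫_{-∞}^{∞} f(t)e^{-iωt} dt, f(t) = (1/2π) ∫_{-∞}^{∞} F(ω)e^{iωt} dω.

F(ω) = \frac{2 \sqrt{14} i \sqrt{\pi} \omega \left(\omega^{2} - 21\right) e^{- \frac{\omega^{2}}{14}}}{2401}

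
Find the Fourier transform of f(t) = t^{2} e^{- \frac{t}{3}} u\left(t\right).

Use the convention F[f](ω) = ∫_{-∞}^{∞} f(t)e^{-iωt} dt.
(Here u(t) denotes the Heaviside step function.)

F(ω) = \frac{54}{\left(3 i \omega + 1\right)^{3}}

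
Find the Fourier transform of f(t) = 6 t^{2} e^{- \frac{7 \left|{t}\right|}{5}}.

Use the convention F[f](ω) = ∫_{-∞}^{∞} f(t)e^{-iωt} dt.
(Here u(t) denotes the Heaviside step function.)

F(ω) = \frac{21000 \left(49 - 75 \omega^{2}\right)}{\left(25 \omega^{2} + 49\right)^{3}}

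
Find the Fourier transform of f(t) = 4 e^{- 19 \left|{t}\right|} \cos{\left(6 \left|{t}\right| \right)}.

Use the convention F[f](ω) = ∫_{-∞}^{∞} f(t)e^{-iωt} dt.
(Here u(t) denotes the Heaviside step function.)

F(ω) = \frac{152 \left(\omega^{2} + 397\right)}{\omega^{4} + 650 \omega^{2} + 157609}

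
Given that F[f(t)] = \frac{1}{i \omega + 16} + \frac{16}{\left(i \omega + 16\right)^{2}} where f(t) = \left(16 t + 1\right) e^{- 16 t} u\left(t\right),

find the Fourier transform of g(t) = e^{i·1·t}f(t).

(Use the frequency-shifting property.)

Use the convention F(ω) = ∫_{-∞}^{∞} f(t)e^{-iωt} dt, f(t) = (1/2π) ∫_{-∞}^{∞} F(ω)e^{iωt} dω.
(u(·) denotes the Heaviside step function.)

F[g](ω) = \frac{- i \omega - 32 + i}{\omega^{2} + \omega \left(-2 - 32 i\right) - 255 + 32 i}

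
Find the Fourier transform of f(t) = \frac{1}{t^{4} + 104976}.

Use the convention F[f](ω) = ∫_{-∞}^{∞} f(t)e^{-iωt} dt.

F(ω) = \frac{\pi e^{- 9 \sqrt{2} \left|{\omega}\right|} \sin{\left(9 \sqrt{2} \left|{\omega}\right| + \frac{\pi}{4} \right)}}{5832}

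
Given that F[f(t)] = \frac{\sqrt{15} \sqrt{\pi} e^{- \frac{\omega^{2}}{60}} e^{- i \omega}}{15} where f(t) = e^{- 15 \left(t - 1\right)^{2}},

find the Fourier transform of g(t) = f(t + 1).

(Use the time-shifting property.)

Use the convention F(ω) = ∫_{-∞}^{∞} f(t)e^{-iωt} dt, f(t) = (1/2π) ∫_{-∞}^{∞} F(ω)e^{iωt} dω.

F[g](ω) = \frac{\sqrt{15} \sqrt{\pi} e^{- \frac{\omega^{2}}{60}}}{15}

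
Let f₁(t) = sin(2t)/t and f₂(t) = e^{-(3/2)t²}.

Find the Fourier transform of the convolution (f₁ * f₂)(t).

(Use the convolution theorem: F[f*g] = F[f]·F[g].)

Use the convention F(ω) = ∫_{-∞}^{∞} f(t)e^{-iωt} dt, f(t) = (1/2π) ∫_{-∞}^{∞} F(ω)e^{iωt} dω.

F[f₁*f₂](ω) = \begin{cases} \frac{\sqrt{6} \pi^{\frac{3}{2}} e^{- \frac{\omega^{2}}{6}}}{3} & \text{for}\: \omega > -2 \wedge \omega < 2 \\0 & \text{otherwise} \end{cases}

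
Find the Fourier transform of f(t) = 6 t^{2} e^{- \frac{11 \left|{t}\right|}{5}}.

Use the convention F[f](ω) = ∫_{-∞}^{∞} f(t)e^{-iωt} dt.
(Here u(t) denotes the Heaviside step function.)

F(ω) = \frac{33000 \left(121 - 75 \omega^{2}\right)}{\left(25 \omega^{2} + 121\right)^{3}}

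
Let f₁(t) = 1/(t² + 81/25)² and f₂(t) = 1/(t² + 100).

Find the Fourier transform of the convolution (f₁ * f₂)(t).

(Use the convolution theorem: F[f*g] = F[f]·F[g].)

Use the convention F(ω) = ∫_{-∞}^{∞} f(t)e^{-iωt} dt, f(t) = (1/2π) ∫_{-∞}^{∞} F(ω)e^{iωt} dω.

F[f₁*f₂](ω) = \frac{5 \pi^{2} \left(9 \left|{\omega}\right| + 5\right) e^{- \frac{59 \left|{\omega}\right|}{5}}}{2916}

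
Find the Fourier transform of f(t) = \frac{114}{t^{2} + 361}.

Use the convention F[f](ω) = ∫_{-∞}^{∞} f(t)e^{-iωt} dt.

F(ω) = 6 \pi e^{- 19 \left|{\omega}\right|}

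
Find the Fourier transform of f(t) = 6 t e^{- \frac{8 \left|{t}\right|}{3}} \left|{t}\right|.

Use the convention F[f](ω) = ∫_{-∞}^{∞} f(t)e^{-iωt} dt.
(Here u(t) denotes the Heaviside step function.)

F(ω) = \frac{5832 i \omega \left(3 \omega^{2} - 64\right)}{\left(9 \omega^{2} + 64\right)^{3}}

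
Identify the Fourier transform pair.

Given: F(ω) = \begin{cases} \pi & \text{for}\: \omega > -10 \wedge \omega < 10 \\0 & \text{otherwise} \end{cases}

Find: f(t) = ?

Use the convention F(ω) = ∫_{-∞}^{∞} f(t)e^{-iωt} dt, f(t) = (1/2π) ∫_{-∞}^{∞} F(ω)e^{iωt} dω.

f(t) = \frac{\sin{\left(10 t \right)}}{t}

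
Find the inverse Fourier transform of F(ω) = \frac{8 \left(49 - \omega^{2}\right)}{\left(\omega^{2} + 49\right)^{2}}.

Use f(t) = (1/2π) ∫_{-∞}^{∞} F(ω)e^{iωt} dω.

f(t) = 4 e^{- 7 \left|{t}\right|} \left|{t}\right|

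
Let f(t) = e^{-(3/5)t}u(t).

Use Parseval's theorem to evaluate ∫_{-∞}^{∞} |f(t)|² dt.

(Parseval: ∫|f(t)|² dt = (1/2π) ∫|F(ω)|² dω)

∫|f(t)|² dt = \frac{5}{6}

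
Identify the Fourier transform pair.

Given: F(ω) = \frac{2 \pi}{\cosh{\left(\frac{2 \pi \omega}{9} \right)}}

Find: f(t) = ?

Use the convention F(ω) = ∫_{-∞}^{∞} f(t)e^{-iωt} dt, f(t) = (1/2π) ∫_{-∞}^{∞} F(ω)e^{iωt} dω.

f(t) = \frac{9}{e^{\frac{9 t}{4}} + e^{- \frac{9 t}{4}}}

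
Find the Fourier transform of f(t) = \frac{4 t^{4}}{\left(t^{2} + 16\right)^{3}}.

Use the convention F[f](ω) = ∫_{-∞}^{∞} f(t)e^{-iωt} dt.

F(ω) = \frac{\pi \left(16 \omega^{2} - 20 \left|{\omega}\right| + 3\right) e^{- 4 \left|{\omega}\right|}}{8}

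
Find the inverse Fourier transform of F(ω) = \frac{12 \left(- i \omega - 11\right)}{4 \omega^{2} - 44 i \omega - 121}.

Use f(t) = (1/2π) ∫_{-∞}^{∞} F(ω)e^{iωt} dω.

f(t) = 3 \left(\frac{11 t}{2} + 1\right) e^{- \frac{11 t}{2}} u\left(t\right)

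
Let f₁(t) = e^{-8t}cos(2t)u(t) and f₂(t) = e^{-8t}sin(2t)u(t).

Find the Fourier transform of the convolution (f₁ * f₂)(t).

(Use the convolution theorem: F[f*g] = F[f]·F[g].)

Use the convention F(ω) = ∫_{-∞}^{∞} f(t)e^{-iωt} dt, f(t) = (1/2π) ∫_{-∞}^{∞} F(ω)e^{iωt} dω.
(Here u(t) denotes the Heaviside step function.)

F[f₁*f₂](ω) = \frac{2 \left(i \omega + 8\right)}{\left(\left(i \omega + 8\right)^{2} + 4\right)^{2}}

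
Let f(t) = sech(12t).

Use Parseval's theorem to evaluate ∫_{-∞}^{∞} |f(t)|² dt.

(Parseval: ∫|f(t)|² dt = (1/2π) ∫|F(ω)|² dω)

∫|f(t)|² dt = \frac{1}{6}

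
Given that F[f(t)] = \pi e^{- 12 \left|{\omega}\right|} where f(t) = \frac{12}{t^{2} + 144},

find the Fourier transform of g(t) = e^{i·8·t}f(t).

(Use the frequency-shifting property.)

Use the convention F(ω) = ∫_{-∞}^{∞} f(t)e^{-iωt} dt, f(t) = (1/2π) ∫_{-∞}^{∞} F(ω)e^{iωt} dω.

F[g](ω) = \pi e^{- 12 \left|{\omega - 8}\right|}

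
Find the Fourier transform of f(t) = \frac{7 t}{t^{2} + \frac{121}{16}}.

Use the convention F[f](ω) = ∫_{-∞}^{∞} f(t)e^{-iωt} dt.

F(ω) = - 7 i \pi e^{- \frac{11 \left|{\omega}\right|}{4}} \operatorname{sign}{\left(\omega \right)}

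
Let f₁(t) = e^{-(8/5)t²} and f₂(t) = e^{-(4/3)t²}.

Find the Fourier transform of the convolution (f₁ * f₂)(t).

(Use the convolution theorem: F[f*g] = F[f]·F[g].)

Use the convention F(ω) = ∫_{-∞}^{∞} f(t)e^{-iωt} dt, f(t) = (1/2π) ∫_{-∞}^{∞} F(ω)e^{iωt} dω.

F[f₁*f₂](ω) = \frac{\sqrt{30} \pi e^{- \frac{11 \omega^{2}}{32}}}{8}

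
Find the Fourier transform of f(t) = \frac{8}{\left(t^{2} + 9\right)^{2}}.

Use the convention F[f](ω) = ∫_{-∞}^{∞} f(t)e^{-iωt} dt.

F(ω) = \frac{4 \pi \left(3 \left|{\omega}\right| + 1\right) e^{- 3 \left|{\omega}\right|}}{27}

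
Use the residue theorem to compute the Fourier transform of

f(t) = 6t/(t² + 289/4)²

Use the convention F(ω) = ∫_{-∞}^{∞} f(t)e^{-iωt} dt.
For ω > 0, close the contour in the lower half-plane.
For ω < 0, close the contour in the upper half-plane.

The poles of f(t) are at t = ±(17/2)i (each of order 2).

Let g(z) = f(z)e^{-iωz}; for large |z| the factor e^{-iωz} decays in the lower half-plane when ω > 0 and in the upper half-plane when ω < 0.

Case ω > 0 (lower half-plane, clockwise contour ⇒ F(ω) = -2πi·ΣRes):
  Res_{z = - \frac{17 i}{2}} g(z) = \frac{3 \omega e^{- \frac{17 \omega}{2}}}{17} (pole of order 2)
  F(ω) = -2πi·ΣRes = - \frac{6 i \pi \omega e^{- \frac{17 \omega}{2}}}{17}

Case ω < 0 (upper half-plane, counterclockwise contour ⇒ F(ω) = +2πi·ΣRes):
  Res_{z = \frac{17 i}{2}} g(z) = - \frac{3 \omega e^{\frac{17 \omega}{2}}}{17} (pole of order 2)
  F(ω) = 2πi·ΣRes = - \frac{6 i \pi \omega e^{\frac{17 \omega}{2}}}{17}

Both cases combine into a single formula in |ω|:

F(ω) = - \frac{6 i \pi \omega e^{- \frac{17 \left|{\omega}\right|}{2}}}{17}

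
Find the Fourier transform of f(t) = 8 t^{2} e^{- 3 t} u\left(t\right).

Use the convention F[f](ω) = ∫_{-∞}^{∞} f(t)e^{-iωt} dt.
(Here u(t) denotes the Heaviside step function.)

F(ω) = \frac{16}{\left(i \omega + 3\right)^{3}}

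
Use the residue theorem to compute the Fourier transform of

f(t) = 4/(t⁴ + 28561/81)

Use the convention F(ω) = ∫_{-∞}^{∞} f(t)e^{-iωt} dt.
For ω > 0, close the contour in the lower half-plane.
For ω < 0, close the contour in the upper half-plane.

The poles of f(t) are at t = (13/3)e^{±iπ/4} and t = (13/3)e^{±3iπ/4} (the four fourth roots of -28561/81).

Let g(z) = f(z)e^{-iωz}; for large |z| the factor e^{-iωz} decays in the lower half-plane when ω > 0 and in the upper half-plane when ω < 0.

Case ω > 0 (lower half-plane, clockwise contour ⇒ F(ω) = -2πi·ΣRes):
  Res_{z = - \frac{13 \sqrt{2}}{6} - \frac{13 \sqrt{2} i}{6}} g(z) = \frac{27 \sqrt{2} i \left(1 - i\right) e^{\frac{13 \sqrt{2} \omega \left(-1 + i\right)}{6}}}{4394}
  Res_{z = \frac{13 \sqrt{2}}{6} - \frac{13 \sqrt{2} i}{6}} g(z) = \frac{27 \sqrt{2} i \left(1 + i\right) e^{- \frac{13 \sqrt{2} \omega \left(1 + i\right)}{6}}}{4394}
  F(ω) = -2πi·ΣRes = \frac{27 \sqrt{2} \pi \left(\left(1 - i\right) e^{\frac{13 \sqrt{2} i \omega}{3}} + 1 + i\right) e^{- \frac{13 \sqrt{2} \omega \left(1 + i\right)}{6}}}{2197} = \frac{108 \pi e^{- \frac{13 \sqrt{2} \omega}{6}} \sin{\left(\frac{13 \sqrt{2} \omega}{6} + \frac{\pi}{4} \right)}}{2197}

Case ω < 0 (upper half-plane, counterclockwise contour ⇒ F(ω) = +2πi·ΣRes):
  Res_{z = \frac{13 \sqrt{2}}{6} + \frac{13 \sqrt{2} i}{6}} g(z) = \frac{27 \sqrt{2} i \left(-1 + i\right) e^{\frac{13 \sqrt{2} \omega \left(1 - i\right)}{6}}}{4394}
  Res_{z = - \frac{13 \sqrt{2}}{6} + \frac{13 \sqrt{2} i}{6}} g(z) = \frac{27 \sqrt{2} \left(1 - i\right) e^{\frac{13 \sqrt{2} \omega \left(1 + i\right)}{6}}}{4394}
  F(ω) = 2πi·ΣRes = - \frac{27 \sqrt{2} i \pi \left(i \left(1 - i\right) e^{\frac{13 \sqrt{2} \omega \left(1 - i\right)}{6}} - \left(1 - i\right) e^{\frac{13 \sqrt{2} \omega \left(1 + i\right)}{6}}\right)}{2197} = \frac{108 \pi e^{\frac{13 \sqrt{2} \omega}{6}} \cos{\left(\frac{13 \sqrt{2} \omega}{6} + \frac{\pi}{4} \right)}}{2197}

Both cases combine into a single formula in |ω|:

F(ω) = \frac{108 \pi e^{- \frac{13 \sqrt{2} \left|{\omega}\right|}{6}} \sin{\left(\frac{13 \sqrt{2} \left|{\omega}\right|}{6} + \frac{\pi}{4} \right)}}{2197}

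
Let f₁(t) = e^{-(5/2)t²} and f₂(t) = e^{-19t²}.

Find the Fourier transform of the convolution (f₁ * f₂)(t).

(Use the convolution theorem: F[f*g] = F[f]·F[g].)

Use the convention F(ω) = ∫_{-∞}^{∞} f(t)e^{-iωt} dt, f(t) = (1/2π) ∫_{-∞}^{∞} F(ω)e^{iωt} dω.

F[f₁*f₂](ω) = \frac{\sqrt{190} \pi e^{- \frac{43 \omega^{2}}{380}}}{95}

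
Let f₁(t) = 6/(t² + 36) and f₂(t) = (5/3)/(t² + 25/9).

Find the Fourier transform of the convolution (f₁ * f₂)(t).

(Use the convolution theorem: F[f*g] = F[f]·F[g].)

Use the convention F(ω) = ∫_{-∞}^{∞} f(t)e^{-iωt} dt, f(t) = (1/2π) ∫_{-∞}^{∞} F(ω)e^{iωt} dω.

F[f₁*f₂](ω) = \pi^{2} e^{- \frac{23 \left|{\omega}\right|}{3}}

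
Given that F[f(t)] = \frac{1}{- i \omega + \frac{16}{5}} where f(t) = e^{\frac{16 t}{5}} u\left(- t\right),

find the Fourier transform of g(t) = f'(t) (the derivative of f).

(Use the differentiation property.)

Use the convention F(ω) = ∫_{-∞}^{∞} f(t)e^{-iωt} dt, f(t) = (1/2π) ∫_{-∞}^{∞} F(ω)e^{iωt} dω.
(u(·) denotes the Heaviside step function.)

F[g](ω) = - \frac{5 \omega}{5 \omega + 16 i}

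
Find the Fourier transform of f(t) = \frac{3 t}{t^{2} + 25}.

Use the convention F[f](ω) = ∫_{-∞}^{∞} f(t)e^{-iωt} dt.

F(ω) = - 3 i \pi e^{- 5 \left|{\omega}\right|} \operatorname{sign}{\left(\omega \right)}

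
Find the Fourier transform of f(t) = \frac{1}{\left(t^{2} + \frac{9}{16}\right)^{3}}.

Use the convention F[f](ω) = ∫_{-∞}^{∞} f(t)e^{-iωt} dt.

F(ω) = \frac{8 \pi \left(3 \omega^{2} + 12 \left|{\omega}\right| + 16\right) e^{- \frac{3 \left|{\omega}\right|}{4}}}{81}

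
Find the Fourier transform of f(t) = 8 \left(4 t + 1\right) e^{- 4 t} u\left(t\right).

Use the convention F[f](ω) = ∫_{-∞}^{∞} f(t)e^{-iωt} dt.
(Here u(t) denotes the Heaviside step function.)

F(ω) = \frac{8 \left(- i \omega - 8\right)}{\omega^{2} - 8 i \omega - 16}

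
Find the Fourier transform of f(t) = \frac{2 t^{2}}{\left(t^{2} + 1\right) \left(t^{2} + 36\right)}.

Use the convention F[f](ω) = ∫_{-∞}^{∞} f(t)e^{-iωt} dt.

F(ω) = \frac{2 \pi \left(6 - e^{5 \left|{\omega}\right|}\right) e^{- 6 \left|{\omega}\right|}}{35}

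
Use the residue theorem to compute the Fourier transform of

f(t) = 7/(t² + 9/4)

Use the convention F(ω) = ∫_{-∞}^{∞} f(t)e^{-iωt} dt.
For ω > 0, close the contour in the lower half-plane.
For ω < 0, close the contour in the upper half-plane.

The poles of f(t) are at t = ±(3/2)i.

Let g(z) = f(z)e^{-iωz}; for large |z| the factor e^{-iωz} decays in the lower half-plane when ω > 0 and in the upper half-plane when ω < 0.

Case ω > 0 (lower half-plane, clockwise contour ⇒ F(ω) = -2πi·ΣRes):
  Res_{z = - \frac{3 i}{2}} g(z) = \frac{7 i e^{- \frac{3 \omega}{2}}}{3}
  F(ω) = -2πi·ΣRes = \frac{14 \pi e^{- \frac{3 \omega}{2}}}{3}

Case ω < 0 (upper half-plane, counterclockwise contour ⇒ F(ω) = +2πi·ΣRes):
  Res_{z = \frac{3 i}{2}} g(z) = - \frac{7 i e^{\frac{3 \omega}{2}}}{3}
  F(ω) = 2πi·ΣRes = \frac{14 \pi e^{\frac{3 \omega}{2}}}{3}

Both cases combine into a single formula in |ω|:

F(ω) = \frac{14 \pi e^{- \frac{3 \left|{\omega}\right|}{2}}}{3}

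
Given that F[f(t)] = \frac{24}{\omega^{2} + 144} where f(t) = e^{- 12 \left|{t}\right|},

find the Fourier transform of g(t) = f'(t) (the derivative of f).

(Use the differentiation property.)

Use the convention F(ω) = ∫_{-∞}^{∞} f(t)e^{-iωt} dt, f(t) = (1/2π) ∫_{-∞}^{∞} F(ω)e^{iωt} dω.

F[g](ω) = \frac{24 i \omega}{\omega^{2} + 144}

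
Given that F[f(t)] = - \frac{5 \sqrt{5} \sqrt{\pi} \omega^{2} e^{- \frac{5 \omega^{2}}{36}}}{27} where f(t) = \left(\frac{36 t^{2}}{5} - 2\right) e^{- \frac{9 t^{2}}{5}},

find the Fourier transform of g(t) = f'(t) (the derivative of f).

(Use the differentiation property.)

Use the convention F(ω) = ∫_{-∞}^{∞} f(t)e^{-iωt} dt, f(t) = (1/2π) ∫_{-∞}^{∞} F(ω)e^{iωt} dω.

F[g](ω) = - \frac{5 \sqrt{5} i \sqrt{\pi} \omega^{3} e^{- \frac{5 \omega^{2}}{36}}}{27}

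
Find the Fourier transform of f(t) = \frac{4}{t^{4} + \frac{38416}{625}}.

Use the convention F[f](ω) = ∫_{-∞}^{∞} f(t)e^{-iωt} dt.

F(ω) = \frac{125 \pi e^{- \frac{7 \sqrt{2} \left|{\omega}\right|}{5}} \sin{\left(\frac{7 \sqrt{2} \left|{\omega}\right|}{5} + \frac{\pi}{4} \right)}}{686}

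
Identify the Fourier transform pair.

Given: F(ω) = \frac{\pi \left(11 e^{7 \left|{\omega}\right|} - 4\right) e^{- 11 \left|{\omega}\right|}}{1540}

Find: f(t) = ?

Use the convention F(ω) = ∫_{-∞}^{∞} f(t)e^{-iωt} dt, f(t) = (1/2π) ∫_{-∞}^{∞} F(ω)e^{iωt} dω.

f(t) = \frac{3}{\left(t^{2} + 16\right) \left(t^{2} + 121\right)}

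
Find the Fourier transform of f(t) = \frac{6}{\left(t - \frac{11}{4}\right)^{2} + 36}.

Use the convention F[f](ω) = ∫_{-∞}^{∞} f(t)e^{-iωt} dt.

F(ω) = \pi e^{- \frac{11 i \omega}{4} - 6 \left|{\omega}\right|}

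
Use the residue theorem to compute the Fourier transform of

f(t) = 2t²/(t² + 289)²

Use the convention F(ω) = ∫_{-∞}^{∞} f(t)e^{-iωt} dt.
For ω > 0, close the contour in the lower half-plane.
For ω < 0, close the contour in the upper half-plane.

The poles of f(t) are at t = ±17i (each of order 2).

Let g(z) = f(z)e^{-iωz}; for large |z| the factor e^{-iωz} decays in the lower half-plane when ω > 0 and in the upper half-plane when ω < 0.

Case ω > 0 (lower half-plane, clockwise contour ⇒ F(ω) = -2πi·ΣRes):
  Res_{z = - 17 i} g(z) = \frac{i \left(1 - 17 \omega\right) e^{- 17 \omega}}{34} (pole of order 2)
  F(ω) = -2πi·ΣRes = \frac{\pi \left(1 - 17 \omega\right) e^{- 17 \omega}}{17}

Case ω < 0 (upper half-plane, counterclockwise contour ⇒ F(ω) = +2πi·ΣRes):
  Res_{z = 17 i} g(z) = \frac{i \left(- 17 \omega - 1\right) e^{17 \omega}}{34} (pole of order 2)
  F(ω) = 2πi·ΣRes = \frac{\pi \left(17 \omega + 1\right) e^{17 \omega}}{17}

Both cases combine into a single formula in |ω|:

F(ω) = \frac{\pi \left(1 - 17 \left|{\omega}\right|\right) e^{- 17 \left|{\omega}\right|}}{17}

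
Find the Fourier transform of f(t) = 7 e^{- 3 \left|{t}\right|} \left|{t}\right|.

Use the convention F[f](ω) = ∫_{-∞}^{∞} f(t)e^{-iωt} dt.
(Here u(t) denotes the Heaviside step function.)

F(ω) = \frac{14 \left(9 - \omega^{2}\right)}{\left(\omega^{2} + 9\right)^{2}}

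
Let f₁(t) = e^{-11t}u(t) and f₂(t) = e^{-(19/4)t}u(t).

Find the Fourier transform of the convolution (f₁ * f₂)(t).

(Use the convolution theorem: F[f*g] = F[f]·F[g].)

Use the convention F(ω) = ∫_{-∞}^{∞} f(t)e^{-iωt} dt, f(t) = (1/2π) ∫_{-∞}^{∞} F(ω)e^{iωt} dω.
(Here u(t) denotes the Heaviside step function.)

F[f₁*f₂](ω) = \frac{4}{\left(i \omega + 11\right) \left(4 i \omega + 19\right)}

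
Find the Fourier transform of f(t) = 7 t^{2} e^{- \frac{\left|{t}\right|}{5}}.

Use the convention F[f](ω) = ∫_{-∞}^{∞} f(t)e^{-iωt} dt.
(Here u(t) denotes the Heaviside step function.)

F(ω) = \frac{3500 \left(1 - 75 \omega^{2}\right)}{\left(25 \omega^{2} + 1\right)^{3}}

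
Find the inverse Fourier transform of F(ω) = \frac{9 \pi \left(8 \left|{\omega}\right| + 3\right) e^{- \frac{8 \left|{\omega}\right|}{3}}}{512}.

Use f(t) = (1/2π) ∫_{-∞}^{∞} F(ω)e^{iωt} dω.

f(t) = \frac{2}{\left(t^{2} + \frac{64}{9}\right)^{2}}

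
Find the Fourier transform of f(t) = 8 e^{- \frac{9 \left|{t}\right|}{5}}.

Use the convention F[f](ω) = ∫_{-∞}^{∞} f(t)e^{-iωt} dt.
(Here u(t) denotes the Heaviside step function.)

F(ω) = \frac{720}{25 \omega^{2} + 81}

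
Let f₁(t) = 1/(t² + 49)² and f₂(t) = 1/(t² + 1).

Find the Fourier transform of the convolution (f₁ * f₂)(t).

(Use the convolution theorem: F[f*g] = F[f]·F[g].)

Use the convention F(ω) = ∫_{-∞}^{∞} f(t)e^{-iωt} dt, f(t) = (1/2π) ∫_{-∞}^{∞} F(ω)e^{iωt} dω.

F[f₁*f₂](ω) = \frac{\pi^{2} \left(7 \left|{\omega}\right| + 1\right) e^{- 8 \left|{\omega}\right|}}{686}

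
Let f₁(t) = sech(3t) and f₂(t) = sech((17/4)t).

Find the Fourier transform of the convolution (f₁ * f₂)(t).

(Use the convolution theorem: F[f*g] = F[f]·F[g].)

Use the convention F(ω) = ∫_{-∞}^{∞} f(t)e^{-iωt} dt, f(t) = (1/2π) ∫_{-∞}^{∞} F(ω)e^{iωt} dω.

F[f₁*f₂](ω) = \frac{4 \pi^{2}}{51 \cosh{\left(\frac{2 \pi \omega}{17} \right)} \cosh{\left(\frac{\pi \omega}{6} \right)}}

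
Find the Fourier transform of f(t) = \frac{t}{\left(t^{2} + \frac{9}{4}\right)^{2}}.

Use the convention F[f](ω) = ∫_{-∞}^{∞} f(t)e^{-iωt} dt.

F(ω) = - \frac{i \pi \omega e^{- \frac{3 \left|{\omega}\right|}{2}}}{3}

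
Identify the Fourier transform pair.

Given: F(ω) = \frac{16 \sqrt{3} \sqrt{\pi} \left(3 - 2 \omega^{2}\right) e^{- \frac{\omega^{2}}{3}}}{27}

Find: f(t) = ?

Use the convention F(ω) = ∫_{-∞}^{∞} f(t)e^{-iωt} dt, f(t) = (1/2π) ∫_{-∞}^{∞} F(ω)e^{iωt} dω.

f(t) = 4 t^{2} e^{- \frac{3 t^{2}}{4}}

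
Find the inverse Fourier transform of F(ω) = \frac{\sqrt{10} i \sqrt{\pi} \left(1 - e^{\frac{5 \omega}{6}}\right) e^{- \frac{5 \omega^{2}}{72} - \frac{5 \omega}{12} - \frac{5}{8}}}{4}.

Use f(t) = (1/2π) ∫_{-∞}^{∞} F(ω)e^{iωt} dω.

f(t) = 3 e^{- \frac{18 t^{2}}{5}} \sin{\left(3 t \right)}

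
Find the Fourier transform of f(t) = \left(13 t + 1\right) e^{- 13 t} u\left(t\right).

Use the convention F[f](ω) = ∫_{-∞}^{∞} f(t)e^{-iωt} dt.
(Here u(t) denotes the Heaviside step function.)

F(ω) = \frac{- i \omega - 26}{\omega^{2} - 26 i \omega - 169}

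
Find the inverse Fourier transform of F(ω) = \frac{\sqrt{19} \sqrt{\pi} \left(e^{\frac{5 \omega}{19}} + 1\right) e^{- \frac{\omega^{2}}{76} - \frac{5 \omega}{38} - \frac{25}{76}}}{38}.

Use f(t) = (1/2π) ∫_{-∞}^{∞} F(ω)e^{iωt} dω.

f(t) = e^{- 19 t^{2}} \cos{\left(5 t \right)}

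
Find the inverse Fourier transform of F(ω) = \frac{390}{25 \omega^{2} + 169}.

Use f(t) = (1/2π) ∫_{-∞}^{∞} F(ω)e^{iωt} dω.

f(t) = 3 e^{- \frac{13 \left|{t}\right|}{5}}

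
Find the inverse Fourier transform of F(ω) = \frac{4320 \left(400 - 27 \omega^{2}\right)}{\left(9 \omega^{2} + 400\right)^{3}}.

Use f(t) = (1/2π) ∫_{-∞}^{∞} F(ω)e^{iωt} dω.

f(t) = 2 t^{2} e^{- \frac{20 \left|{t}\right|}{3}}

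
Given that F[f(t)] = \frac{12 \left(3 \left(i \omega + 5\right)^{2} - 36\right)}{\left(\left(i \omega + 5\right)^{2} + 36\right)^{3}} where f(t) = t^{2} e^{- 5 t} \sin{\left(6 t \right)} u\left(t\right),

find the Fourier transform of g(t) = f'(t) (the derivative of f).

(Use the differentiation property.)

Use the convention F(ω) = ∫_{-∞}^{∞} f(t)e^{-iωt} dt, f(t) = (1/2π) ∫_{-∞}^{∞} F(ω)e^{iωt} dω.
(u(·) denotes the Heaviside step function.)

F[g](ω) = \frac{36 i \omega \left(\left(i \omega + 5\right)^{2} - 12\right)}{\left(\left(i \omega + 5\right)^{2} + 36\right)^{3}}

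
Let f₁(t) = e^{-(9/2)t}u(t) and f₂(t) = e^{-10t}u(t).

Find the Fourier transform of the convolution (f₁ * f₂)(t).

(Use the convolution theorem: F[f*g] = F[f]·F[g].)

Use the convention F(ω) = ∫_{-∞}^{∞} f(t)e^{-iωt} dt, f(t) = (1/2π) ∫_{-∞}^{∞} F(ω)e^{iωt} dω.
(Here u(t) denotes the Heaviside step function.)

F[f₁*f₂](ω) = \frac{2}{\left(i \omega + 10\right) \left(2 i \omega + 9\right)}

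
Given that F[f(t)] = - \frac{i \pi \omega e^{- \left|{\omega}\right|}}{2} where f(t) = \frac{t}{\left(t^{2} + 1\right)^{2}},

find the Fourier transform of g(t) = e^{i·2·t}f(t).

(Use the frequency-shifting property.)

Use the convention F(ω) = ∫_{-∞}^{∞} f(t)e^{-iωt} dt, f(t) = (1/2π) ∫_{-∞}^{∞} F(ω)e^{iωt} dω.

F[g](ω) = \frac{i \pi \left(2 - \omega\right) e^{- \left|{\omega - 2}\right|}}{2}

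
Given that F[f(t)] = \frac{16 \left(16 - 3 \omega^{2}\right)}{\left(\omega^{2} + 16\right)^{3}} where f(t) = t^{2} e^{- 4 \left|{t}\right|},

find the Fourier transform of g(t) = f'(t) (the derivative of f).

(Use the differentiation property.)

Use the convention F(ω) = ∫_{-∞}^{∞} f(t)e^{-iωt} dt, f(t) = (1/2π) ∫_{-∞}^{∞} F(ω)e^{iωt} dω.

F[g](ω) = - \frac{16 i \omega \left(3 \omega^{2} - 16\right)}{\left(\omega^{2} + 16\right)^{3}}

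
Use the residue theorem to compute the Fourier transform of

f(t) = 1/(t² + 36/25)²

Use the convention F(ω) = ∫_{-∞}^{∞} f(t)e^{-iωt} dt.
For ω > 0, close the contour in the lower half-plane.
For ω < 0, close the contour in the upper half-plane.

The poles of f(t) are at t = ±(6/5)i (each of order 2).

Let g(z) = f(z)e^{-iωz}; for large |z| the factor e^{-iωz} decays in the lower half-plane when ω > 0 and in the upper half-plane when ω < 0.

Case ω > 0 (lower half-plane, clockwise contour ⇒ F(ω) = -2πi·ΣRes):
  Res_{z = - \frac{6 i}{5}} g(z) = \frac{25 i \left(6 \omega + 5\right) e^{- \frac{6 \omega}{5}}}{864} (pole of order 2)
  F(ω) = -2πi·ΣRes = \frac{25 \pi \left(6 \omega + 5\right) e^{- \frac{6 \omega}{5}}}{432}

Case ω < 0 (upper half-plane, counterclockwise contour ⇒ F(ω) = +2πi·ΣRes):
  Res_{z = \frac{6 i}{5}} g(z) = \frac{25 i \left(6 \omega - 5\right) e^{\frac{6 \omega}{5}}}{864} (pole of order 2)
  F(ω) = 2πi·ΣRes = \frac{25 \pi \left(5 - 6 \omega\right) e^{\frac{6 \omega}{5}}}{432}

Both cases combine into a single formula in |ω|:

F(ω) = \frac{25 \pi \left(6 \left|{\omega}\right| + 5\right) e^{- \frac{6 \left|{\omega}\right|}{5}}}{432}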